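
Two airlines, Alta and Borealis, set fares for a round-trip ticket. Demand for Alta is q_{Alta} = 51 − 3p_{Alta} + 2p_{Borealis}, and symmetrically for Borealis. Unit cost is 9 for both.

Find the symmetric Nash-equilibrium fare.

19.5

Alta's profit: π = (p_{Alta} − 9)(51 − 3p_{Alta} + 2p_{Borealis}).
∂π/∂p_{Alta} = 78 − 6p_{Alta} + 2p_{Borealis} = 0 ⇒ p_{Alta} = 13 + (1/3)p_{Borealis}.
Setting p_{Alta} = p_{Borealis} in the reaction function: p_{Alta} = 13 + (1/3)p_{Alta}, so p_{Alta} = 13 / (2/3) = 19.5.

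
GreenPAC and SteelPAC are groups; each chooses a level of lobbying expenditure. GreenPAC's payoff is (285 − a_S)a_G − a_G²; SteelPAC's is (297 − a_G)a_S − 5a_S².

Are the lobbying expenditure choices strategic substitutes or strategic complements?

Expanding GreenPAC's payoff: 285a_G − a_Sa_G − a_G².
∂π/∂a_G = 285 − a_S − 2a_G = 0, so a_G = 142.5 − 0.5a_S.
The best-response slope da_G/da_S = −0.5 < 0: the reaction function is downward-sloping, so the choices are strategic substitutes.

strategic substitutes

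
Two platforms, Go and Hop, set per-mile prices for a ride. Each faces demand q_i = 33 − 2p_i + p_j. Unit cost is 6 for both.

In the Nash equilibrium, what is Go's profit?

162

Go's profit: π = (p_{Go} − 6)(33 − 2p_{Go} + p_{Hop}).
∂π/∂p_{Go} = 45 − 4p_{Go} + p_{Hop} = 0 ⇒ p_{Go} = 11.25 + 0.25p_{Hop}.
The game is symmetric, so in equilibrium p_{Hop} = p_{Go}: the reaction function gives 0.75p_{Go} = 11.25, hence p_{Go} = 15.
q_{Go} = 33 − 2·15 + 15 = 18.
Profit = (15 − 6)·18 = 162.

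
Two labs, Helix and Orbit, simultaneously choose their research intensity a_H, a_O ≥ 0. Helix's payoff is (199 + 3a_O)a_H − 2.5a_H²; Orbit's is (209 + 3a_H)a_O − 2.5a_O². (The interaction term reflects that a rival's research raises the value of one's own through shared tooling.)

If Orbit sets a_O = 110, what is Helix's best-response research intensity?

Expanding Helix's payoff: 199a_H + 3a_Oa_H − 2.5a_H².
∂π/∂a_H = 199 + 3a_O − 5a_H = 0, so a_H = 39.8 + 0.6a_O.
At a_O = 110: a_H = 39.8 + 0.6·110 = 105.8.

105.8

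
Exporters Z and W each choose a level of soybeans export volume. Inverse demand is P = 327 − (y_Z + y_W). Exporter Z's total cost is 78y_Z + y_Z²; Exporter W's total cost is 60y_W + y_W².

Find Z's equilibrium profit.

4723.92

Exporter Z's profit: π = y_Z(327 − (y_Z + y_W)) − 78y_Z − y_Z².
∂π/∂y_Z = 249 − 4y_Z − y_W = 0, so y_Z = 62.25 − 0.25y_W.
By the same steps for W: y_W = 66.75 − 0.25y_Z.
Solving the two reaction functions simultaneously: (1 − (−0.25)(−0.25))y_Z = 62.25 − 0.25·66.75, so 0.9375y_Z = 45.5625 and y_Z = 48.6.
Then y_W = 66.75 − 0.25·48.6 = 54.6.
Price P = 327 − 103.2 = 223.8.
Z's profit: (223.8 − 78)·48.6 − (48.6)² = 4723.92.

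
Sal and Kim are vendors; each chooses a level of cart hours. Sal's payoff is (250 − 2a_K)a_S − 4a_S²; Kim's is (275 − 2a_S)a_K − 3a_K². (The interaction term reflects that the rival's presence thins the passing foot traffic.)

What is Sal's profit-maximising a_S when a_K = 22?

25.75

Expanding Sal's payoff: 250a_S − 2a_Ka_S − 4a_S².
∂π/∂a_S = 250 − 2a_K − 8a_S = 0, so a_S = 31.25 − 0.25a_K.
At a_K = 22: a_S = 31.25 − 0.25·22 = 25.75.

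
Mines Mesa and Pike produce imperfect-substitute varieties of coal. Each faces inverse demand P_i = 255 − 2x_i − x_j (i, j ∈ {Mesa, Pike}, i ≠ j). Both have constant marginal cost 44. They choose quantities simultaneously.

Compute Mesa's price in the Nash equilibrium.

128.4

Mine Mesa's profit: π = x_{Mesa}(255 − 2x_{Mesa} − x_{Pike}) − 44x_{Mesa}.
∂π/∂x_{Mesa} = 211 − 4x_{Mesa} − x_{Pike} = 0 ⇒ x_{Mesa} = 52.75 − 0.25x_{Pike}.
The game is symmetric, so in equilibrium x_{Pike} = x_{Mesa}: the reaction function gives 1.25x_{Mesa} = 52.75, hence x_{Mesa} = 42.2.
P_{Mesa} = 255 − 2·42.2 − 42.2 = 128.4.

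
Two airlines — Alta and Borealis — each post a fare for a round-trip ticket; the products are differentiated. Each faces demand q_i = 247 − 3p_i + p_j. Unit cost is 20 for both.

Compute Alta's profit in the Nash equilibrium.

5141.88

Alta's profit: π = (p_{Alta} − 20)(247 − 3p_{Alta} + p_{Borealis}).
∂π/∂p_{Alta} = 307 − 6p_{Alta} + p_{Borealis} = 0 ⇒ p_{Alta} = 307/6 + (1/6)p_{Borealis}.
Setting p_{Alta} = p_{Borealis} in the reaction function: p_{Alta} = 307/6 + (1/6)p_{Alta}, so p_{Alta} = (307/6) / (5/6) = 61.4.
q_{Alta} = 247 − 3·61.4 + 61.4 = 124.2.
Profit = (61.4 − 20)·124.2 = 5141.88.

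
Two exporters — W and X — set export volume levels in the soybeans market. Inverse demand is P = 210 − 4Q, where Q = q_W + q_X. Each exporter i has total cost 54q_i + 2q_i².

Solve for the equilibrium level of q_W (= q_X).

9.75

Exporter W's profit: π = q_W(210 − 4(q_W + q_X)) − 54q_W − 2q_W².
∂π/∂q_W = 156 − 12q_W − 4q_X = 0, so q_W = 13 − (1/3)q_X.
By symmetry q_X = q_W; substituting into the reaction function, (4/3)q_W = 13 and q_W = 9.75.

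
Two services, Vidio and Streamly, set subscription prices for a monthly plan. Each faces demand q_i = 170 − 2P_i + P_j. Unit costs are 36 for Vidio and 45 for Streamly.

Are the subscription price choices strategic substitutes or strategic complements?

strategic complements

Vidio's profit: π = (P_{Vidio} − 36)(170 − 2P_{Vidio} + P_{Streamly}).
∂π/∂P_{Vidio} = 242 − 4P_{Vidio} + P_{Streamly} = 0 ⇒ P_{Vidio} = 60.5 + 0.25P_{Streamly}.
The best-response slope dP_{Vidio}/dP_{Streamly} = 0.25 > 0: the reaction function is upward-sloping, so the choices are strategic complements.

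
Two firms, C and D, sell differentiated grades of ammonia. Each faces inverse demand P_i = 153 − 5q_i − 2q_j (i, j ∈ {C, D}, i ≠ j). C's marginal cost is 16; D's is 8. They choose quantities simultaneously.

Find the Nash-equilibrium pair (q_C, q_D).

11.25, 12.25

Firm C's profit: π = q_C(153 − 5q_C − 2q_D) − 16q_C.
∂π/∂q_C = 137 − 10q_C − 2q_D = 0 ⇒ q_C = 13.7 − 0.2q_D.
Similarly q_D = 14.5 − 0.2q_C.
Substituting the second reaction function into the first: q_C = 13.7 − 0.2(14.5 − 0.2q_C), which gives 0.96q_C = 10.8 ⇒ q_C = 11.25.
Then q_D = 14.5 − 0.2·11.25 = 12.25.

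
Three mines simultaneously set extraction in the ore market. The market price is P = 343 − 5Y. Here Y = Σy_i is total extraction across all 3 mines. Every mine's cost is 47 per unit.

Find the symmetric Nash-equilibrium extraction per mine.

14.8

A representative mine's profit is π_i = y_i(343 − 5Y) − 47y_i, with Y = y_i + Σ_{j≠i} y_j.
First-order condition: 296 − 10y_i − 5Σ_{j≠i} y_j = 0.
With identical mines, set every y_j = y: then 296 − 10y − 10y = 0, i.e. y = 296/20 = 14.8.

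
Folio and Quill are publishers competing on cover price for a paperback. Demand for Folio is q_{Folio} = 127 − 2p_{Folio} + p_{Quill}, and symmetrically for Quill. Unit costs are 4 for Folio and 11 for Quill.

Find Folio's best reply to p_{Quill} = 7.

35.5

Folio's profit: π = (p_{Folio} − 4)(127 − 2p_{Folio} + p_{Quill}).
∂π/∂p_{Folio} = 135 − 4p_{Folio} + p_{Quill} = 0 ⇒ p_{Folio} = 33.75 + 0.25p_{Quill}.
At p_{Quill} = 7: p_{Folio} = 33.75 + 0.25·7 = 35.5.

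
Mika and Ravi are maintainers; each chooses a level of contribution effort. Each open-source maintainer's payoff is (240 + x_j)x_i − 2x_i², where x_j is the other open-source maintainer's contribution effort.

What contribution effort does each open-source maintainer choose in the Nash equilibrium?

Mika's payoff is (240 + x_R)x_M − 2x_M².
∂π/∂x_M = 240 + x_R − 4x_M = 0, so x_M = 60 + 0.25x_R.
The game is symmetric, so in equilibrium x_R = x_M: the reaction function gives 0.75x_M = 60, hence x_M = 80.

80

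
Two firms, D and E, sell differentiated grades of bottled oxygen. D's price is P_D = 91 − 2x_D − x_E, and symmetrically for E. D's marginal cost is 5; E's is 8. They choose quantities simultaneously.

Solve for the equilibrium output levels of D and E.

17.4, 16.4

Firm D's profit: π = x_D(91 − 2x_D − x_E) − 5x_D.
∂π/∂x_D = 86 − 4x_D − x_E = 0 ⇒ x_D = 21.5 − 0.25x_E.
Similarly x_E = 20.75 − 0.25x_D.
Solving the two reaction functions simultaneously: (1 − (−0.25)(−0.25))x_D = 21.5 − 0.25·20.75, so 0.9375x_D = 16.3125 and x_D = 17.4.
Then x_E = 20.75 − 0.25·17.4 = 16.4.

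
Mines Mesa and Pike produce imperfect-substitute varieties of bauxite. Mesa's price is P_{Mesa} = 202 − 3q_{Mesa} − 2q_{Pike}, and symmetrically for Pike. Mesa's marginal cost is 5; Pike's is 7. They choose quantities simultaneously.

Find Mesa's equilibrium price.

79.25

Mine Mesa's profit: π = q_{Mesa}(202 − 3q_{Mesa} − 2q_{Pike}) − 5q_{Mesa}.
∂π/∂q_{Mesa} = 197 − 6q_{Mesa} − 2q_{Pike} = 0 ⇒ q_{Mesa} = 197/6 − (1/3)q_{Pike}.
Similarly q_{Pike} = 32.5 − (1/3)q_{Mesa}.
Substituting the second reaction function into the first: q_{Mesa} = 197/6 − (1/3)(32.5 − (1/3)q_{Mesa}), which gives (8/9)q_{Mesa} = 22 ⇒ q_{Mesa} = 24.75.
Then q_{Pike} = 32.5 − (1/3)·24.75 = 24.25.
P_{Mesa} = 202 − 3·24.75 − 2·24.25 = 79.25.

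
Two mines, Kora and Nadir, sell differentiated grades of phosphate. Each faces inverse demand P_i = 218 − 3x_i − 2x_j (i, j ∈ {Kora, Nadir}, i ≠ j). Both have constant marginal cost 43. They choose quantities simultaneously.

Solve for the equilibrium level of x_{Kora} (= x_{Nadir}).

21.875

Mine Kora's profit: π = x_{Kora}(218 − 3x_{Kora} − 2x_{Nadir}) − 43x_{Kora}.
∂π/∂x_{Kora} = 175 − 6x_{Kora} − 2x_{Nadir} = 0 ⇒ x_{Kora} = 175/6 − (1/3)x_{Nadir}.
By symmetry x_{Nadir} = x_{Kora}; substituting into the reaction function, (4/3)x_{Kora} = 175/6 and x_{Kora} = 21.875.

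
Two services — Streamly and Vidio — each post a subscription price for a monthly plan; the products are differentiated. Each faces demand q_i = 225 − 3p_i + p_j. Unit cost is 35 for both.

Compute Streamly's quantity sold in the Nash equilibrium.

Streamly's profit: π = (p_{Streamly} − 35)(225 − 3p_{Streamly} + p_{Vidio}).
∂π/∂p_{Streamly} = 330 − 6p_{Streamly} + p_{Vidio} = 0 ⇒ p_{Streamly} = 55 + (1/6)p_{Vidio}.
Setting p_{Streamly} = p_{Vidio} in the reaction function: p_{Streamly} = 55 + (1/6)p_{Streamly}, so p_{Streamly} = 55 / (5/6) = 66.
q_{Streamly} = 225 − 3·66 + 66 = 93.

93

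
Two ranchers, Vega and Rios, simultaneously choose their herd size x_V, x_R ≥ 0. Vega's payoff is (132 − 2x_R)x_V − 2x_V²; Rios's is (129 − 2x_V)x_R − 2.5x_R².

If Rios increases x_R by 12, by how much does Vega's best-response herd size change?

-6

Expanding Vega's payoff: 132x_V − 2x_Rx_V − 2x_V².
∂π/∂x_V = 132 − 2x_R − 4x_V = 0, so x_V = 33 − 0.5x_R.
The reaction-function slope is −0.5, so a 12-unit rise in x_R moves x_V by −0.5 × 12 = −6. Vega's best response falls — the actions are strategic substitutes.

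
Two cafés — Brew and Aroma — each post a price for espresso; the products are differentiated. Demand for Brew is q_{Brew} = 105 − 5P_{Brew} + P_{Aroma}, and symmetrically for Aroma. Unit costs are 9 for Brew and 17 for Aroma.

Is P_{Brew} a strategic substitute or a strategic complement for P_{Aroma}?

Brew's profit: π = (P_{Brew} − 9)(105 − 5P_{Brew} + P_{Aroma}).
∂π/∂P_{Brew} = 150 − 10P_{Brew} + P_{Aroma} = 0 ⇒ P_{Brew} = 15 + 0.1P_{Aroma}.
The best-response slope dP_{Brew}/dP_{Aroma} = 0.1 > 0: the reaction function is upward-sloping, so the choices are strategic complements.

strategic complements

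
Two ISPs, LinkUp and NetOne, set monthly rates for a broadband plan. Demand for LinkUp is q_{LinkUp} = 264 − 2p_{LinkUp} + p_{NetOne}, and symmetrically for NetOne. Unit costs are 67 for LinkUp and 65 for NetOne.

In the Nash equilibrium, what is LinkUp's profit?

LinkUp's profit: π = (p_{LinkUp} − 67)(264 − 2p_{LinkUp} + p_{NetOne}).
∂π/∂p_{LinkUp} = 398 − 4p_{LinkUp} + p_{NetOne} = 0 ⇒ p_{LinkUp} = 99.5 + 0.25p_{NetOne}.
Similarly p_{NetOne} = 98.5 + 0.25p_{LinkUp}.
Plugging p_{NetOne} into LinkUp's best response: p_{LinkUp} = 99.5 + 0.25(98.5 + 0.25p_{LinkUp}) ⇒ 0.9375p_{LinkUp} = 124.125, so p_{LinkUp} = 132.4.
Then p_{NetOne} = 98.5 + 0.25·132.4 = 131.6.
q_{LinkUp} = 264 − 2·132.4 + 131.6 = 130.8.
Profit = (132.4 − 67)·130.8 = 8554.32.

8554.32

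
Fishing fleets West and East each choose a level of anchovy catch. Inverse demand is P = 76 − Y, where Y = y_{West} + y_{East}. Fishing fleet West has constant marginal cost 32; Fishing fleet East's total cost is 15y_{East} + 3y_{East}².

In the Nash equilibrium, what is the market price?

51.4

Fishing fleet West's profit: π = y_{West}(76 − (y_{West} + y_{East})) − 32y_{West}.
∂π/∂y_{West} = 44 − 2y_{West} − y_{East} = 0, so y_{West} = 22 − 0.5y_{East}.
For East: ∂π/∂y_{East} = 61 − 8y_{East} − y_{West} = 0 ⇒ y_{East} = 7.625 − 0.125y_{West}.
Solving the two reaction functions simultaneously: (1 − (−0.5)(−0.125))y_{West} = 22 − 0.5·7.625, so 0.9375y_{West} = 18.1875 and y_{West} = 19.4.
Then y_{East} = 7.625 − 0.125·19.4 = 5.2.
Equilibrium price: P = 76 − 24.6 = 51.4.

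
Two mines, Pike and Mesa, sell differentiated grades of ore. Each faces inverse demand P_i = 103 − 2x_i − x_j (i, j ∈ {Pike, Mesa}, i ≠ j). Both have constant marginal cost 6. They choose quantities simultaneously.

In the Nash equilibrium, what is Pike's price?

44.8

Mine Pike's profit: π = x_{Pike}(103 − 2x_{Pike} − x_{Mesa}) − 6x_{Pike}.
∂π/∂x_{Pike} = 97 − 4x_{Pike} − x_{Mesa} = 0 ⇒ x_{Pike} = 24.25 − 0.25x_{Mesa}.
Setting x_{Pike} = x_{Mesa} in the reaction function: x_{Pike} = 24.25 − 0.25x_{Pike}, so x_{Pike} = 24.25 / 1.25 = 19.4.
P_{Pike} = 103 − 2·19.4 − 19.4 = 44.8.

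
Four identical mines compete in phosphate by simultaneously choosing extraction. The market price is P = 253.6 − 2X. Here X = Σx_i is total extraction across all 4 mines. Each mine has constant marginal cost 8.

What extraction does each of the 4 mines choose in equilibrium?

A representative mine's profit is π_i = x_i(253.6 − 2X) − 8x_i, with X = x_i + Σ_{j≠i} x_j.
First-order condition: 245.6 − 4x_i − 2Σ_{j≠i} x_j = 0.
In a symmetric equilibrium every mine chooses the same x, so Σ_{j≠i} x_j = 3x. The condition becomes 245.6 − 10x = 0, giving x = 245.6/10 = 24.56.

24.56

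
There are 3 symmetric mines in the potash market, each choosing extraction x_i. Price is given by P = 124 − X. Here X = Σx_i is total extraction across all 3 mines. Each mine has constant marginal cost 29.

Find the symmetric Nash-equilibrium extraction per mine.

23.75

A representative mine's profit is π_i = x_i(124 − X) − 29x_i, with X = x_i + Σ_{j≠i} x_j.
First-order condition: 95 − 2x_i − Σ_{j≠i} x_j = 0.
Imposing symmetry (x_j = x for all j) turns Σ_{j≠i} x_j into 2x, so 95 = 4x and x = 23.75.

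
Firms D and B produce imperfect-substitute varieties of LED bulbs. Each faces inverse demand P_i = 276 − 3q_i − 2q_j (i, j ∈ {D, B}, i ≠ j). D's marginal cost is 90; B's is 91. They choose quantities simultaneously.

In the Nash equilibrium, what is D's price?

159.9375

Firm D's profit: π = q_D(276 − 3q_D − 2q_B) − 90q_D.
∂π/∂q_D = 186 − 6q_D − 2q_B = 0 ⇒ q_D = 31 − (1/3)q_B.
Similarly q_B = 185/6 − (1/3)q_D.
Substituting the second reaction function into the first: q_D = 31 − (1/3)(185/6 − (1/3)q_D), which gives (8/9)q_D = 373/18 ⇒ q_D = 23.3125.
Then q_B = 185/6 − (1/3)·23.3125 = 23.0625.
P_D = 276 − 3·23.3125 − 2·23.0625 = 159.9375.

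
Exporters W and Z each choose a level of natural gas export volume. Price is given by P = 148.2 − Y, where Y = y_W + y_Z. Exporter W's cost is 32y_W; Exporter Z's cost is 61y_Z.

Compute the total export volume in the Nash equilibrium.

Exporter W's profit: π = y_W(148.2 − (y_W + y_Z)) − 32y_W.
∂π/∂y_W = 116.2 − 2y_W − y_Z = 0, so y_W = 58.1 − 0.5y_Z.
By the same steps for Z: y_Z = 43.6 − 0.5y_W.
Substituting the second reaction function into the first: y_W = 58.1 − 0.5(43.6 − 0.5y_W), which gives 0.75y_W = 36.3 ⇒ y_W = 48.4.
Then y_Z = 43.6 − 0.5·48.4 = 19.4.
Total export volume: 48.4 + 19.4 = 67.8.

67.8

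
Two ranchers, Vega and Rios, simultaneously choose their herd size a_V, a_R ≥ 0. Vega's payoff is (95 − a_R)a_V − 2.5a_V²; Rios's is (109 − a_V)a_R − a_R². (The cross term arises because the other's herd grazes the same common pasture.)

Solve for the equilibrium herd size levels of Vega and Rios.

9, 50

Expanding Vega's payoff: 95a_V − a_Ra_V − 2.5a_V².
∂π/∂a_V = 95 − a_R − 5a_V = 0, so a_V = 19 − 0.2a_R.
Likewise for Rios: a_R = 54.5 − 0.5a_V.
Plugging a_R into Vega's best response: a_V = 19 − 0.2(54.5 − 0.5a_V) ⇒ 0.9a_V = 8.1, so a_V = 9.
Then a_R = 54.5 − 0.5·9 = 50.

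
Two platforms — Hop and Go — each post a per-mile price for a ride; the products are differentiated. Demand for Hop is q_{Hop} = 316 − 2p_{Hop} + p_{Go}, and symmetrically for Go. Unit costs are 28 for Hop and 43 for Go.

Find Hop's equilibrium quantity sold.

196

Hop's profit: π = (p_{Hop} − 28)(316 − 2p_{Hop} + p_{Go}).
∂π/∂p_{Hop} = 372 − 4p_{Hop} + p_{Go} = 0 ⇒ p_{Hop} = 93 + 0.25p_{Go}.
Similarly p_{Go} = 100.5 + 0.25p_{Hop}.
Solving the two reaction functions simultaneously: (1 − (0.25)(0.25))p_{Hop} = 93 + 0.25·100.5, so 0.9375p_{Hop} = 118.125 and p_{Hop} = 126.
Then p_{Go} = 100.5 + 0.25·126 = 132.
q_{Hop} = 316 − 2·126 + 132 = 196.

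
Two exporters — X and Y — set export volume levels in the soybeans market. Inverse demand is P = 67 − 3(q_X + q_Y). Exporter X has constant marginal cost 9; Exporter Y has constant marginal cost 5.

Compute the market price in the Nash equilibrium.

Exporter X's profit: π = q_X(67 − 3(q_X + q_Y)) − 9q_X.
∂π/∂q_X = 58 − 6q_X − 3q_Y = 0, so q_X = 29/3 − 0.5q_Y.
By the same steps for Y: q_Y = 31/3 − 0.5q_X.
Solving the two reaction functions simultaneously: (1 − (−0.5)(−0.5))q_X = 29/3 − 0.5·(31/3), so 0.75q_X = 4.5 and q_X = 6.
Then q_Y = 31/3 − 0.5·6 = 22/3.
Equilibrium price: P = 67 − 3·(40/3) = 27.

27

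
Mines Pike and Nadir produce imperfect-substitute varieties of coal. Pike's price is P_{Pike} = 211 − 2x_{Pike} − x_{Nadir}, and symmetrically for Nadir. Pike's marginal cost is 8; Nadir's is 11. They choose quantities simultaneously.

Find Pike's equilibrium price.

Mine Pike's profit: π = x_{Pike}(211 − 2x_{Pike} − x_{Nadir}) − 8x_{Pike}.
∂π/∂x_{Pike} = 203 − 4x_{Pike} − x_{Nadir} = 0 ⇒ x_{Pike} = 50.75 − 0.25x_{Nadir}.
Similarly x_{Nadir} = 50 − 0.25x_{Pike}.
Plugging x_{Nadir} into Pike's best response: x_{Pike} = 50.75 − 0.25(50 − 0.25x_{Pike}) ⇒ 0.9375x_{Pike} = 38.25, so x_{Pike} = 40.8.
Then x_{Nadir} = 50 − 0.25·40.8 = 39.8.
P_{Pike} = 211 − 2·40.8 − 39.8 = 89.6.

89.6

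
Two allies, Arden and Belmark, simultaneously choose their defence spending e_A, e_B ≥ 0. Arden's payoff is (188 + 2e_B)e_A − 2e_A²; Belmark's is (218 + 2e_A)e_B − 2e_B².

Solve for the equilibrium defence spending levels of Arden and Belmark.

Expanding Arden's payoff: 188e_A + 2e_Be_A − 2e_A².
∂π/∂e_A = 188 + 2e_B − 4e_A = 0, so e_A = 47 + 0.5e_B.
Likewise for Belmark: e_B = 54.5 + 0.5e_A.
Substituting the second reaction function into the first: e_A = 47 + 0.5(54.5 + 0.5e_A), which gives 0.75e_A = 74.25 ⇒ e_A = 99.
Then e_B = 54.5 + 0.5·99 = 104.

99, 104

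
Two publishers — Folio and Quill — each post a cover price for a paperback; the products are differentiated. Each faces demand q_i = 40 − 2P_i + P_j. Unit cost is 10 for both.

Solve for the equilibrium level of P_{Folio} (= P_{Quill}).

20

Folio's profit: π = (P_{Folio} − 10)(40 − 2P_{Folio} + P_{Quill}).
∂π/∂P_{Folio} = 60 − 4P_{Folio} + P_{Quill} = 0 ⇒ P_{Folio} = 15 + 0.25P_{Quill}.
The game is symmetric, so in equilibrium P_{Quill} = P_{Folio}: the reaction function gives 0.75P_{Folio} = 15, hence P_{Folio} = 20.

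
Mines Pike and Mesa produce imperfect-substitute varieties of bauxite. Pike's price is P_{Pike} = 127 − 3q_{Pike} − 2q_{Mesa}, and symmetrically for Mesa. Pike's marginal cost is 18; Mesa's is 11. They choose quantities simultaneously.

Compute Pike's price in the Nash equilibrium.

57.5625

Mine Pike's profit: π = q_{Pike}(127 − 3q_{Pike} − 2q_{Mesa}) − 18q_{Pike}.
∂π/∂q_{Pike} = 109 − 6q_{Pike} − 2q_{Mesa} = 0 ⇒ q_{Pike} = 109/6 − (1/3)q_{Mesa}.
Similarly q_{Mesa} = 58/3 − (1/3)q_{Pike}.
Substituting the second reaction function into the first: q_{Pike} = 109/6 − (1/3)(58/3 − (1/3)q_{Pike}), which gives (8/9)q_{Pike} = 211/18 ⇒ q_{Pike} = 13.1875.
Then q_{Mesa} = 58/3 − (1/3)·13.1875 = 14.9375.
P_{Pike} = 127 − 3·13.1875 − 2·14.9375 = 57.5625.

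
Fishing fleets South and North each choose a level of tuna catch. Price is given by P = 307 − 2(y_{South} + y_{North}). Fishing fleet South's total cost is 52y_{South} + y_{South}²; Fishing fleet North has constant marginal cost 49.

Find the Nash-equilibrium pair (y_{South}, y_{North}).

Fishing fleet South's profit: π = y_{South}(307 − 2(y_{South} + y_{North})) − 52y_{South} − y_{South}².
∂π/∂y_{South} = 255 − 6y_{South} − 2y_{North} = 0, so y_{South} = 42.5 − (1/3)y_{North}.
For North: ∂π/∂y_{North} = 258 − 4y_{North} − 2y_{South} = 0 ⇒ y_{North} = 64.5 − 0.5y_{South}.
Substituting the second reaction function into the first: y_{South} = 42.5 − (1/3)(64.5 − 0.5y_{South}), which gives (5/6)y_{South} = 21 ⇒ y_{South} = 25.2.
Then y_{North} = 64.5 − 0.5·25.2 = 51.9.

25.2, 51.9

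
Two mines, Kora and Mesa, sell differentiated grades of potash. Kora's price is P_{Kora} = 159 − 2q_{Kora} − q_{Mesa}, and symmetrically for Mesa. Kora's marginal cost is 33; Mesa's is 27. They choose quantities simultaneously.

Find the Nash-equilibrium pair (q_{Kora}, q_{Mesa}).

24.8, 26.8

Mine Kora's profit: π = q_{Kora}(159 − 2q_{Kora} − q_{Mesa}) − 33q_{Kora}.
∂π/∂q_{Kora} = 126 − 4q_{Kora} − q_{Mesa} = 0 ⇒ q_{Kora} = 31.5 − 0.25q_{Mesa}.
Similarly q_{Mesa} = 33 − 0.25q_{Kora}.
Plugging q_{Mesa} into Kora's best response: q_{Kora} = 31.5 − 0.25(33 − 0.25q_{Kora}) ⇒ 0.9375q_{Kora} = 23.25, so q_{Kora} = 24.8.
Then q_{Mesa} = 33 − 0.25·24.8 = 26.8.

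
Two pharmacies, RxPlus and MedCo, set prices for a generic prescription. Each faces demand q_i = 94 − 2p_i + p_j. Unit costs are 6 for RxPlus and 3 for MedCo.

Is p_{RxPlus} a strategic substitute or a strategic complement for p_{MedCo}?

strategic complements

RxPlus's profit: π = (p_{RxPlus} − 6)(94 − 2p_{RxPlus} + p_{MedCo}).
∂π/∂p_{RxPlus} = 106 − 4p_{RxPlus} + p_{MedCo} = 0 ⇒ p_{RxPlus} = 26.5 + 0.25p_{MedCo}.
The best-response slope dp_{RxPlus}/dp_{MedCo} = 0.25 > 0: the reaction function is upward-sloping, so the choices are strategic complements.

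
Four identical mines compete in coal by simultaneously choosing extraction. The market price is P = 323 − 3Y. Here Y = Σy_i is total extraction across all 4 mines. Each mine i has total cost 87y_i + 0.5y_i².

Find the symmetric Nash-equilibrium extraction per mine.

A representative mine's profit is π_i = y_i(323 − 3Y) − 87y_i − 0.5y_i², with Y = y_i + Σ_{j≠i} y_j.
First-order condition: 236 − 7y_i − 3Σ_{j≠i} y_j = 0.
With identical mines, set every y_j = y: then 236 − 7y − 9y = 0, i.e. y = 236/16 = 14.75.

14.75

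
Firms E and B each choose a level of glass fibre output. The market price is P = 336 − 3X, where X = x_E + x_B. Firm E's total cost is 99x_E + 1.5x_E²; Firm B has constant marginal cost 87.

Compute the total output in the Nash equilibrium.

49

Firm E's profit: π = x_E(336 − 3(x_E + x_B)) − 99x_E − 1.5x_E².
∂π/∂x_E = 237 − 9x_E − 3x_B = 0, so x_E = 79/3 − (1/3)x_B.
For B: ∂π/∂x_B = 249 − 6x_B − 3x_E = 0 ⇒ x_B = 41.5 − 0.5x_E.
Plugging x_B into E's best response: x_E = 79/3 − (1/3)(41.5 − 0.5x_E) ⇒ (5/6)x_E = 12.5, so x_E = 15.
Then x_B = 41.5 − 0.5·15 = 34.
Total output: 15 + 34 = 49.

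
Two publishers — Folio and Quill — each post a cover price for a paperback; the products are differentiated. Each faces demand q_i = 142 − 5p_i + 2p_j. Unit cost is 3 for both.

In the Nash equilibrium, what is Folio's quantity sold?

Folio's profit: π = (p_{Folio} − 3)(142 − 5p_{Folio} + 2p_{Quill}).
∂π/∂p_{Folio} = 157 − 10p_{Folio} + 2p_{Quill} = 0 ⇒ p_{Folio} = 15.7 + 0.2p_{Quill}.
Setting p_{Folio} = p_{Quill} in the reaction function: p_{Folio} = 15.7 + 0.2p_{Folio}, so p_{Folio} = 15.7 / 0.8 = 19.625.
q_{Folio} = 142 − 5·19.625 + 2·19.625 = 83.125.

83.125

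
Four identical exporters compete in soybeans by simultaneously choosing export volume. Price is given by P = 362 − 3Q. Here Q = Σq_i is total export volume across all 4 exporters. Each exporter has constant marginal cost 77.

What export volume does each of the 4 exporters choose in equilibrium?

19

A representative exporter's profit is π_i = q_i(362 − 3Q) − 77q_i, with Q = q_i + Σ_{j≠i} q_j.
First-order condition: 285 − 6q_i − 3Σ_{j≠i} q_j = 0.
Imposing symmetry (q_j = q for all j) turns Σ_{j≠i} q_j into 3q, so 285 = 15q and q = 19.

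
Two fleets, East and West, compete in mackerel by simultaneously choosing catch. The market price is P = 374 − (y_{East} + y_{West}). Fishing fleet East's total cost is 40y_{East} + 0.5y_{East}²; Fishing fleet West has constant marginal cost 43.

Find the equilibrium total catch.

199.2

Fishing fleet East's profit: π = y_{East}(374 − (y_{East} + y_{West})) − 40y_{East} − 0.5y_{East}².
∂π/∂y_{East} = 334 − 3y_{East} − y_{West} = 0, so y_{East} = 334/3 − (1/3)y_{West}.
For West: ∂π/∂y_{West} = 331 − 2y_{West} − y_{East} = 0 ⇒ y_{West} = 165.5 − 0.5y_{East}.
Plugging y_{West} into East's best response: y_{East} = 334/3 − (1/3)(165.5 − 0.5y_{East}) ⇒ (5/6)y_{East} = 337/6, so y_{East} = 67.4.
Then y_{West} = 165.5 − 0.5·67.4 = 131.8.
Total catch: 67.4 + 131.8 = 199.2.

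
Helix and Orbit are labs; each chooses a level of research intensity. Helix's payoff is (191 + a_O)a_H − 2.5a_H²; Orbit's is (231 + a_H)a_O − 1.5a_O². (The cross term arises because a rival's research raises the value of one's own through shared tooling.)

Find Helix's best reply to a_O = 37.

45.6

Expanding Helix's payoff: 191a_H + a_Oa_H − 2.5a_H².
∂π/∂a_H = 191 + a_O − 5a_H = 0, so a_H = 38.2 + 0.2a_O.
At a_O = 37: a_H = 38.2 + 0.2·37 = 45.6.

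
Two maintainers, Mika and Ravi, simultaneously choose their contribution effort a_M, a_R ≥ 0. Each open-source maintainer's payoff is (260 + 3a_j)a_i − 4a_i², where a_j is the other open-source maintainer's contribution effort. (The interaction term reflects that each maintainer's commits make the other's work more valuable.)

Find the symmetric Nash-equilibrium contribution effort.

52

Mika's payoff is (260 + 3a_R)a_M − 4a_M².
∂π/∂a_M = 260 + 3a_R − 8a_M = 0, so a_M = 32.5 + 0.375a_R.
Setting a_M = a_R in the reaction function: a_M = 32.5 + 0.375a_M, so a_M = 32.5 / 0.625 = 52.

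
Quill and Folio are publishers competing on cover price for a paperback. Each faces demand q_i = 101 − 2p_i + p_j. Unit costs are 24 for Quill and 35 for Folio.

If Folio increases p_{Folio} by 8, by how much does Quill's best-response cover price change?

2

Quill's profit: π = (p_{Quill} − 24)(101 − 2p_{Quill} + p_{Folio}).
∂π/∂p_{Quill} = 149 − 4p_{Quill} + p_{Folio} = 0 ⇒ p_{Quill} = 37.25 + 0.25p_{Folio}.
The reaction-function slope is 0.25, so an 8-unit rise in p_{Folio} moves p_{Quill} by 0.25 × 8 = 2. Quill's best response rises — the actions are strategic complements.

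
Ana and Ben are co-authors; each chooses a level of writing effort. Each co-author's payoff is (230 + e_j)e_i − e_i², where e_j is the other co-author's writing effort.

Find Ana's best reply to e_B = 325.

Ana's payoff is (230 + e_B)e_A − e_A².
∂π/∂e_A = 230 + e_B − 2e_A = 0, so e_A = 115 + 0.5e_B.
At e_B = 325: e_A = 115 + 0.5·325 = 277.5.

277.5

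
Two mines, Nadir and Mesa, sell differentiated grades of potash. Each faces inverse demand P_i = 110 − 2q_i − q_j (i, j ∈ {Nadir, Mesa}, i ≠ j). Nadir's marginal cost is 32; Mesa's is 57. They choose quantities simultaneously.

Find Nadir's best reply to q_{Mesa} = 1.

19.25

Mine Nadir's profit: π = q_{Nadir}(110 − 2q_{Nadir} − q_{Mesa}) − 32q_{Nadir}.
∂π/∂q_{Nadir} = 78 − 4q_{Nadir} − q_{Mesa} = 0 ⇒ q_{Nadir} = 19.5 − 0.25q_{Mesa}.
At q_{Mesa} = 1: q_{Nadir} = 19.5 − 0.25·1 = 19.25.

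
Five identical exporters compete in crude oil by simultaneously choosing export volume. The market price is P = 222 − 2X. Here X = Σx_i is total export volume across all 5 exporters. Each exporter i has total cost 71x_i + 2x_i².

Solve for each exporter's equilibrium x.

9.4375

A representative exporter's profit is π_i = x_i(222 − 2X) − 71x_i − 2x_i², with X = x_i + Σ_{j≠i} x_j.
First-order condition: 151 − 8x_i − 2Σ_{j≠i} x_j = 0.
With identical exporters, set every x_j = x: then 151 − 8x − 8x = 0, i.e. x = 151/16 = 9.4375.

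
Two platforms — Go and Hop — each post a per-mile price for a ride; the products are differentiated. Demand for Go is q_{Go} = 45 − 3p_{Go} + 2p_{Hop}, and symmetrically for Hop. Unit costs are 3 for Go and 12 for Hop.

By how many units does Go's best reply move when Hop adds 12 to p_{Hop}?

Go's profit: π = (p_{Go} − 3)(45 − 3p_{Go} + 2p_{Hop}).
∂π/∂p_{Go} = 54 − 6p_{Go} + 2p_{Hop} = 0 ⇒ p_{Go} = 9 + (1/3)p_{Hop}.
The reaction-function slope is 1/3, so a 12-unit rise in p_{Hop} moves p_{Go} by 1/3 × 12 = 4. Go's best response rises — the actions are strategic complements.

4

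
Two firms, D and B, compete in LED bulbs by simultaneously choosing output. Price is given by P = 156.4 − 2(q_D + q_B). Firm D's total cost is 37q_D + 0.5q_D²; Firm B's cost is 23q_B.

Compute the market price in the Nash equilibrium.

Firm D's profit: π = q_D(156.4 − 2(q_D + q_B)) − 37q_D − 0.5q_D².
∂π/∂q_D = 119.4 − 5q_D − 2q_B = 0, so q_D = 23.88 − 0.4q_B.
For B: ∂π/∂q_B = 133.4 − 4q_B − 2q_D = 0 ⇒ q_B = 33.35 − 0.5q_D.
Solving the two reaction functions simultaneously: (1 − (−0.4)(−0.5))q_D = 23.88 − 0.4·33.35, so 0.8q_D = 10.54 and q_D = 13.175.
Then q_B = 33.35 − 0.5·13.175 = 26.7625.
Equilibrium price: P = 156.4 − 2·39.9375 = 76.525.

76.525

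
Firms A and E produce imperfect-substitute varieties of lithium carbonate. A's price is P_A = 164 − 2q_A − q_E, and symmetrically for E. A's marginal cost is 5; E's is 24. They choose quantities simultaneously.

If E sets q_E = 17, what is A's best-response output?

Firm A's profit: π = q_A(164 − 2q_A − q_E) − 5q_A.
∂π/∂q_A = 159 − 4q_A − q_E = 0 ⇒ q_A = 39.75 − 0.25q_E.
At q_E = 17: q_A = 39.75 − 0.25·17 = 35.5.

35.5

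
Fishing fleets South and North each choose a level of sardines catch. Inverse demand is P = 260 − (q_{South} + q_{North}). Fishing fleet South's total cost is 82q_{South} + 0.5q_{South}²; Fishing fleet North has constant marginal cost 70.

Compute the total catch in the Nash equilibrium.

Fishing fleet South's profit: π = q_{South}(260 − (q_{South} + q_{North})) − 82q_{South} − 0.5q_{South}².
∂π/∂q_{South} = 178 − 3q_{South} − q_{North} = 0, so q_{South} = 178/3 − (1/3)q_{North}.
For North: ∂π/∂q_{North} = 190 − 2q_{North} − q_{South} = 0 ⇒ q_{North} = 95 − 0.5q_{South}.
Solving the two reaction functions simultaneously: (1 − (−1/3)(−0.5))q_{South} = 178/3 − (1/3)·95, so (5/6)q_{South} = 83/3 and q_{South} = 33.2.
Then q_{North} = 95 − 0.5·33.2 = 78.4.
Total catch: 33.2 + 78.4 = 111.6.

111.6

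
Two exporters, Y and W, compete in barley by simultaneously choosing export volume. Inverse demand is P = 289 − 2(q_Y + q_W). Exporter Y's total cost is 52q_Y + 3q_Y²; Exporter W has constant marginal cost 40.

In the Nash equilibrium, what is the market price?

Exporter Y's profit: π = q_Y(289 − 2(q_Y + q_W)) − 52q_Y − 3q_Y².
∂π/∂q_Y = 237 − 10q_Y − 2q_W = 0, so q_Y = 23.7 − 0.2q_W.
For W: ∂π/∂q_W = 249 − 4q_W − 2q_Y = 0 ⇒ q_W = 62.25 − 0.5q_Y.
Solving the two reaction functions simultaneously: (1 − (−0.2)(−0.5))q_Y = 23.7 − 0.2·62.25, so 0.9q_Y = 11.25 and q_Y = 12.5.
Then q_W = 62.25 − 0.5·12.5 = 56.
Equilibrium price: P = 289 − 2·68.5 = 152.

152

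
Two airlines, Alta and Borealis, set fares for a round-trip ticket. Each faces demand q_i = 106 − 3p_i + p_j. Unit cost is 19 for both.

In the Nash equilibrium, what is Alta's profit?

554.88

Alta's profit: π = (p_{Alta} − 19)(106 − 3p_{Alta} + p_{Borealis}).
∂π/∂p_{Alta} = 163 − 6p_{Alta} + p_{Borealis} = 0 ⇒ p_{Alta} = 163/6 + (1/6)p_{Borealis}.
Setting p_{Alta} = p_{Borealis} in the reaction function: p_{Alta} = 163/6 + (1/6)p_{Alta}, so p_{Alta} = (163/6) / (5/6) = 32.6.
q_{Alta} = 106 − 3·32.6 + 32.6 = 40.8.
Profit = (32.6 − 19)·40.8 = 554.88.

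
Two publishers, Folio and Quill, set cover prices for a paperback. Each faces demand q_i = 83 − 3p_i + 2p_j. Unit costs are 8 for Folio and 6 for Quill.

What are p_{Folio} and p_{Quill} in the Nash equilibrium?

26.375, 25.625

Folio's profit: π = (p_{Folio} − 8)(83 − 3p_{Folio} + 2p_{Quill}).
∂π/∂p_{Folio} = 107 − 6p_{Folio} + 2p_{Quill} = 0 ⇒ p_{Folio} = 107/6 + (1/3)p_{Quill}.
Similarly p_{Quill} = 101/6 + (1/3)p_{Folio}.
Plugging p_{Quill} into Folio's best response: p_{Folio} = 107/6 + (1/3)(101/6 + (1/3)p_{Folio}) ⇒ (8/9)p_{Folio} = 211/9, so p_{Folio} = 26.375.
Then p_{Quill} = 101/6 + (1/3)·26.375 = 25.625.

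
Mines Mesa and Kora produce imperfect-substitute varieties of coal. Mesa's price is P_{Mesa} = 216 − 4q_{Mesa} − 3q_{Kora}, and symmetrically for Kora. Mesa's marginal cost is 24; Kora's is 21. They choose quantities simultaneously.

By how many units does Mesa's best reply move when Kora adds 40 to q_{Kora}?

Mine Mesa's profit: π = q_{Mesa}(216 − 4q_{Mesa} − 3q_{Kora}) − 24q_{Mesa}.
∂π/∂q_{Mesa} = 192 − 8q_{Mesa} − 3q_{Kora} = 0 ⇒ q_{Mesa} = 24 − 0.375q_{Kora}.
The reaction-function slope is −0.375, so a 40-unit rise in q_{Kora} moves q_{Mesa} by −0.375 × 40 = −15. Mesa's best response falls — the actions are strategic substitutes.

-15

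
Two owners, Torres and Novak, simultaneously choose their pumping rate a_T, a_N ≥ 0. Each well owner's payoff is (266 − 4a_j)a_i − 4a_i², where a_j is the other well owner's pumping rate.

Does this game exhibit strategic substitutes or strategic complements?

Torres's payoff is (266 − 4a_N)a_T − 4a_T².
∂π/∂a_T = 266 − 4a_N − 8a_T = 0, so a_T = 33.25 − 0.5a_N.
The best-response slope da_T/da_N = −0.5 < 0: the reaction function is downward-sloping, so the choices are strategic substitutes.

strategic substitutes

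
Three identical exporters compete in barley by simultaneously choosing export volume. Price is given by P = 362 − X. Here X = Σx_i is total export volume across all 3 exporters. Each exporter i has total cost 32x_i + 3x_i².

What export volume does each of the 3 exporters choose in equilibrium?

33

A representative exporter's profit is π_i = x_i(362 − X) − 32x_i − 3x_i², with X = x_i + Σ_{j≠i} x_j.
First-order condition: 330 − 8x_i − Σ_{j≠i} x_j = 0.
With identical exporters, set every x_j = x: then 330 − 8x − 2x = 0, i.e. x = 330/10 = 33.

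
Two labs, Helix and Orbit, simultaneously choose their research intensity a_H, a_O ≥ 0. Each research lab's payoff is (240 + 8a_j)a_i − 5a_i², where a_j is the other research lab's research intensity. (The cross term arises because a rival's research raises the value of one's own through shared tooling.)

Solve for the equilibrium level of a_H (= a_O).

Helix's payoff is (240 + 8a_O)a_H − 5a_H².
∂π/∂a_H = 240 + 8a_O − 10a_H = 0, so a_H = 24 + 0.8a_O.
By symmetry a_O = a_H; substituting into the reaction function, 0.2a_H = 24 and a_H = 120.

120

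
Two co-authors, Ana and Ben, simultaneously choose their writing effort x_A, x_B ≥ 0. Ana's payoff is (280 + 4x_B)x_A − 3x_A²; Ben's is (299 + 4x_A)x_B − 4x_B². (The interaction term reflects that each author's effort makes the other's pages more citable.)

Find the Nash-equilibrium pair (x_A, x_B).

Expanding Ana's payoff: 280x_A + 4x_Bx_A − 3x_A².
∂π/∂x_A = 280 + 4x_B − 6x_A = 0, so x_A = 140/3 + (2/3)x_B.
Likewise for Ben: x_B = 37.375 + 0.5x_A.
Substituting the second reaction function into the first: x_A = 140/3 + (2/3)(37.375 + 0.5x_A), which gives (2/3)x_A = 859/12 ⇒ x_A = 107.375.
Then x_B = 37.375 + 0.5·107.375 = 91.0625.

107.375, 91.0625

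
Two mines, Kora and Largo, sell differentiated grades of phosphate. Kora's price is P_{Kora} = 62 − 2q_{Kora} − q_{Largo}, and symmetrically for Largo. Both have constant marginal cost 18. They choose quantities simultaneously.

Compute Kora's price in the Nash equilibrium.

Mine Kora's profit: π = q_{Kora}(62 − 2q_{Kora} − q_{Largo}) − 18q_{Kora}.
∂π/∂q_{Kora} = 44 − 4q_{Kora} − q_{Largo} = 0 ⇒ q_{Kora} = 11 − 0.25q_{Largo}.
The game is symmetric, so in equilibrium q_{Largo} = q_{Kora}: the reaction function gives 1.25q_{Kora} = 11, hence q_{Kora} = 8.8.
P_{Kora} = 62 − 2·8.8 − 8.8 = 35.6.

35.6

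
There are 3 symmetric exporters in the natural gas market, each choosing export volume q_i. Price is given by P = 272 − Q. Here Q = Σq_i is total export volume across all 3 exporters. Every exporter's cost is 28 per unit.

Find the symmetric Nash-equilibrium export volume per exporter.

61

A representative exporter's profit is π_i = q_i(272 − Q) − 28q_i, with Q = q_i + Σ_{j≠i} q_j.
First-order condition: 244 − 2q_i − Σ_{j≠i} q_j = 0.
In a symmetric equilibrium every exporter chooses the same q, so Σ_{j≠i} q_j = 2q. The condition becomes 244 − 4q = 0, giving q = 244/4 = 61.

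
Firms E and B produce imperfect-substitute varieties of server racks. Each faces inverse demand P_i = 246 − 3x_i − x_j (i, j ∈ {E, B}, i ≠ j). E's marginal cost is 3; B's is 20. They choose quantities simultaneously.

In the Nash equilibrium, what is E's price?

Firm E's profit: π = x_E(246 − 3x_E − x_B) − 3x_E.
∂π/∂x_E = 243 − 6x_E − x_B = 0 ⇒ x_E = 40.5 − (1/6)x_B.
Similarly x_B = 113/3 − (1/6)x_E.
Substituting the second reaction function into the first: x_E = 40.5 − (1/6)(113/3 − (1/6)x_E), which gives (35/36)x_E = 308/9 ⇒ x_E = 35.2.
Then x_B = 113/3 − (1/6)·35.2 = 31.8.
P_E = 246 − 3·35.2 − 31.8 = 108.6.

108.6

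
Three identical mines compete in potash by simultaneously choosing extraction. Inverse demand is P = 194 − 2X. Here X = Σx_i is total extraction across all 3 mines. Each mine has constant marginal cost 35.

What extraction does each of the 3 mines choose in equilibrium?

A representative mine's profit is π_i = x_i(194 − 2X) − 35x_i, with X = x_i + Σ_{j≠i} x_j.
First-order condition: 159 − 4x_i − 2Σ_{j≠i} x_j = 0.
With identical mines, set every x_j = x: then 159 − 4x − 4x = 0, i.e. x = 159/8 = 19.875.

19.875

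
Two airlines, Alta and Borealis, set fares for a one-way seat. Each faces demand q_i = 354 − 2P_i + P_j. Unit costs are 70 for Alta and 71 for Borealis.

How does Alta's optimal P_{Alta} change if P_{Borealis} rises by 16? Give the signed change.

4

Alta's profit: π = (P_{Alta} − 70)(354 − 2P_{Alta} + P_{Borealis}).
∂π/∂P_{Alta} = 494 − 4P_{Alta} + P_{Borealis} = 0 ⇒ P_{Alta} = 123.5 + 0.25P_{Borealis}.
The reaction-function slope is 0.25, so a 16-unit rise in P_{Borealis} moves P_{Alta} by 0.25 × 16 = 4. Alta's best response rises — the actions are strategic complements.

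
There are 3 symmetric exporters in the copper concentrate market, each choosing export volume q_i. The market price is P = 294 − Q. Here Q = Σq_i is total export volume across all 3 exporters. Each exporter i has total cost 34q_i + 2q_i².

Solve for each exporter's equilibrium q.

A representative exporter's profit is π_i = q_i(294 − Q) − 34q_i − 2q_i², with Q = q_i + Σ_{j≠i} q_j.
First-order condition: 260 − 6q_i − Σ_{j≠i} q_j = 0.
In a symmetric equilibrium every exporter chooses the same q, so Σ_{j≠i} q_j = 2q. The condition becomes 260 − 8q = 0, giving q = 260/8 = 32.5.

32.5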